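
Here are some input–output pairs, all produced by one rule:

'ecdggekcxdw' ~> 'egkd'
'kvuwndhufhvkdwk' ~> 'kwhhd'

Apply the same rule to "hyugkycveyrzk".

Looking at the pairs, the operation is to keep one character in every 3, starting at position 1 (positions 1st, 4th, 7th, ...).
Doing the same to "hyugkycveyrzk": "hgcyk".

hgcyk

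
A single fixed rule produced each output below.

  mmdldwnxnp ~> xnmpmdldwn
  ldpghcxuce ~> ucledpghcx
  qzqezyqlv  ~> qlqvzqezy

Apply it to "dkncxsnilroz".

In each case the input is transformed by: swap the first and last characters, then move the last 3 characters to the front (rotate right by 3).
Working it through for "dkncxsnilroz": intermediate "zkncxsnilrod", final "rodzkncxsnil".

rodzkncxsnil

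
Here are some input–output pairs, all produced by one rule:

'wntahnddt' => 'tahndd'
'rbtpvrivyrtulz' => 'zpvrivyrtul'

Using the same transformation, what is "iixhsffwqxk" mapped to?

The rule is to delete the first 3 characters, then move the last character to the front.
Working it through for "iixhsffwqxk": intermediate "hsffwqxk", final "khsffwqx".

khsffwqx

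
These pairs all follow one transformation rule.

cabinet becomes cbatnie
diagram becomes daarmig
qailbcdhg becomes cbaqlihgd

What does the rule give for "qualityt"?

What's happening: sort the characters into reverse alphabetical order, then move the last 3 characters to the front (rotate right by 3).
Starting from "qualityt": after the first operation, "yuttqlia"; after the second, "liayuttq".

liayuttq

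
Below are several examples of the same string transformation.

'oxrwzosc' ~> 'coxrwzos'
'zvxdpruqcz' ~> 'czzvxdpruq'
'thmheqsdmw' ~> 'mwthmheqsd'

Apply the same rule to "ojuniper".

The pattern: swap the front and back halves of the string, then move the first 3 characters to the end (rotate left by 3).
For "ojuniper", step one produces "iperojun"; step two turns that into "rojunipe".

rojunipe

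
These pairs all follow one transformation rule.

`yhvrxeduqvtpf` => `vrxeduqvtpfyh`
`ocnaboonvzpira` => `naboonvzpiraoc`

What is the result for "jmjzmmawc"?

jzmmawcjm

Looking at the pairs, the operation is to move the first 2 characters to the end (rotate left by 2).
"jmjzmmawc" → "jzmmawcjm".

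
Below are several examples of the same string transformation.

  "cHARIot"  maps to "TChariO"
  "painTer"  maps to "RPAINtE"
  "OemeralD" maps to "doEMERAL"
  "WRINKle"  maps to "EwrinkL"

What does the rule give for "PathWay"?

Rule — move the last character to the front, then flip the case of every letter.
Doing the same to "PathWay": "YpATHwA".

YpATHwA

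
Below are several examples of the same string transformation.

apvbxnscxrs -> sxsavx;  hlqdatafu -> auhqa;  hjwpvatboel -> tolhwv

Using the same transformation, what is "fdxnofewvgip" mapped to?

evifxo

Looking at the pairs, the operation is to keep every other character starting from the first (positions 1st, 3rd, 5th, ...), then move the first 3 characters to the end (rotate left by 3).
On "fdxnofewvgip": the first step gives "fxoevi", and the second then gives "evifxo".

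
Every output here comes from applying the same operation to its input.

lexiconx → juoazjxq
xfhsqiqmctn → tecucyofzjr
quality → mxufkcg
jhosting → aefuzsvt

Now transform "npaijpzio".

Looking at the pairs, the operation is to move the first 2 characters to the end (rotate left by 2), then shift every letter 12 places forward in the alphabet (wrapping around).
On "npaijpzio": the first step gives "aijpzionp", and the second then gives "muvbluazb".
(Check on "lexiconx": → "xiconxle" → "juoazjxq" ✓)

muvbluazb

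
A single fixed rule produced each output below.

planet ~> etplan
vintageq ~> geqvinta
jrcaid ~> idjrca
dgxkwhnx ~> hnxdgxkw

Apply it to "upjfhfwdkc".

Looking at the pairs, the operation is to move the first character to the end, then swap the front and back halves of the string.
Working it through for "upjfhfwdkc": intermediate "pjfhfwdkcu", final "wdkcupjfhf".
(Check on "vintageq": → "intageqv" → "geqvinta" ✓)

wdkcupjfhf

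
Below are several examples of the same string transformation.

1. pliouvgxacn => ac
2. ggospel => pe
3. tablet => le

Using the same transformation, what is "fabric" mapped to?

ri

The transformation: move the last 3 characters to the front (rotate right by 3), then keep only the first 2 characters.
Starting from "fabric": after the first operation, "ricfab"; after the second, "ri".
(Check on "pliouvgxacn": → "acnpliouvgx" → "ac" ✓)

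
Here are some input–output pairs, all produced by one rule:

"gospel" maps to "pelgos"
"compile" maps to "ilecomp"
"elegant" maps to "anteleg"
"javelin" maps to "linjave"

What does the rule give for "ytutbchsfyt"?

The rule is to move the last 3 characters to the front (rotate right by 3).
So "ytutbchsfyt" becomes "fytytutbchs".

fytytutbchs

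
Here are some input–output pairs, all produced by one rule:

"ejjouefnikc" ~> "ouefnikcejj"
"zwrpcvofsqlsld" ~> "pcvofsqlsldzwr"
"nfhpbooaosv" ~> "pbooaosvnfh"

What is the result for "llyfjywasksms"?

fjywasksmslly

The transformation: move the first 3 characters to the end (rotate left by 3).
For "llyfjywasksms" the result is "fjywasksmslly".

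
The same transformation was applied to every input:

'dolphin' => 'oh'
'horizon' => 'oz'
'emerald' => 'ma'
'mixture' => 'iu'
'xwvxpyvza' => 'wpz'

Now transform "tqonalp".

qa

The rule is to keep one character in every 3, starting at position 2 (positions 2nd, 5th, 8th, ...).
So "tqonalp" becomes "qa".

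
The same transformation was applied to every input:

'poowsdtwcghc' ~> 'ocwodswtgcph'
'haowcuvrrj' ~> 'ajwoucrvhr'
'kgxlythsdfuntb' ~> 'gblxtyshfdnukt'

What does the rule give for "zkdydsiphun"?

knydsdpiuhz

Looking at the pairs, the operation is to swap the first and last characters, then swap each adjacent pair of characters (1↔2, 3↔4, ...).
For "zkdydsiphun", step one produces "nkdydsiphuz"; step two turns that into "knydsdpiuhz".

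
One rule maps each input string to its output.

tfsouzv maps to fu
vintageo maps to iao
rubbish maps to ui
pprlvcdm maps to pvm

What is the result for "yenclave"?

Rule — keep one character in every 3, starting at position 2 (positions 2nd, 5th, 8th, ...).
"yenclave" → "ele".

ele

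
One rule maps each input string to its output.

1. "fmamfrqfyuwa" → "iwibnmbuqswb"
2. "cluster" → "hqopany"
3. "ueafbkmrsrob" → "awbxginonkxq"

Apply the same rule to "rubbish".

What's happening: move the first character to the end, then shift every letter 4 places backward in the alphabet (wrapping around).
Working it through for "rubbish": intermediate "ubbishr", final "qxxeodn".
(Check on "ueafbkmrsrob": → "eafbkmrsrobu" → "awbxginonkxq" ✓)

qxxeodn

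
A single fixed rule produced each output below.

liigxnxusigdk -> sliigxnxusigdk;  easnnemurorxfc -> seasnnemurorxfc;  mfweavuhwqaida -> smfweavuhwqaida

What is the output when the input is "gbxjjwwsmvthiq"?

sgbxjjwwsmvthiq

The rule is to prepend "s".
Applying that to "gbxjjwwsmvthiq" gives "sgbxjjwwsmvthiq".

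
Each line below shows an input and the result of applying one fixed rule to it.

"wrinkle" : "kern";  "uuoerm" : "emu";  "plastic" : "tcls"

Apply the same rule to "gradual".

Rule — move the last 3 characters to the front (rotate right by 3), then keep every other character starting from the first (positions 1st, 3rd, 5th, ...).
Working it through for "gradual": intermediate "ualgrad", final "ulrd".

ulrd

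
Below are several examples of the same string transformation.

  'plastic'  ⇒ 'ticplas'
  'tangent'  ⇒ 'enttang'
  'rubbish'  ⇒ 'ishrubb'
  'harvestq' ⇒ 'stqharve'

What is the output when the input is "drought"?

ghtdrou

Each output is the input with this applied: move the last 3 characters to the front (rotate right by 3).
"drought" → "ghtdrou".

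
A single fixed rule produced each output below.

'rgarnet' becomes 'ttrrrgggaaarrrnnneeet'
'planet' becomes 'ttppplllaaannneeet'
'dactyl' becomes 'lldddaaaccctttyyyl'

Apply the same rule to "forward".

ddfffooorrrwwwaaarrrd

The transformation: repeat every character 3 times, then move the last 2 characters to the front (rotate right by 2).
On "forward": the first step gives "fffooorrrwwwaaarrrddd", and the second then gives "ddfffooorrrwwwaaarrrd".
(Check on "rgarnet": → "rrrgggaaarrrnnneeettt" → "ttrrrgggaaarrrnnneeet" ✓)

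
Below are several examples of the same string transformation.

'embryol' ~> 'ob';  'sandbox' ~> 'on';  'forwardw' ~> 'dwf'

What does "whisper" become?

Each output is the input with this applied: reverse the string, then keep one character in every 3, starting at position 2 (positions 2nd, 5th, 8th, ...).
Applying both steps to "whisper": "repsihw", then "ei".
(Check on "forwardw": → "wdrawrof" → "dwf" ✓)

ei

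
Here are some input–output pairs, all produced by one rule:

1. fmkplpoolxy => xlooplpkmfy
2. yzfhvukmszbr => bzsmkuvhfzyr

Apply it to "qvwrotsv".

The rule is to move the last character to the front, then reverse the string.
"qvwrotsv" → "vqvwrots" → "storwvqv".
(Check on "fmkplpoolxy": → "yfmkplpoolx" → "xlooplpkmfy" ✓)

storwvqv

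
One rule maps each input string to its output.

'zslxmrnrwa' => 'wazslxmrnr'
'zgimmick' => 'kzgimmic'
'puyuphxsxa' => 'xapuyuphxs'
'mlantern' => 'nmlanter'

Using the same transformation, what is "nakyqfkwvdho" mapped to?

The pattern: swap the front and back halves of the string, then move the first 3 characters to the end (rotate left by 3).
On "nakyqfkwvdho": the first step gives "kwvdhonakyqf", and the second then gives "dhonakyqfkwv".

dhonakyqfkwv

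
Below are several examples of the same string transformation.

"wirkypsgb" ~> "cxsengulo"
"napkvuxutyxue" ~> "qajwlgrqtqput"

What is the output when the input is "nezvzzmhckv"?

grjavrvvidy

Looking at the pairs, the operation is to shift every letter 4 places backward in the alphabet (wrapping around), then move the last 2 characters to the front (rotate right by 2).
Applying both steps to "nezvzzmhckv": "javrvvidygr", then "grjavrvvidy".
(Check on "napkvuxutyxue": → "jwlgrqtqputqa" → "qajwlgrqtqput" ✓)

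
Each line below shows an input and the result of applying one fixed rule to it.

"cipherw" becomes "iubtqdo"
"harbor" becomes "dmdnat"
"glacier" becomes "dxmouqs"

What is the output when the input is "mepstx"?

jqbefy

The rule is to shift every letter 12 places forward in the alphabet (wrapping around), then swap the first and last characters.
"mepstx" → "yqbefj" → "jqbefy".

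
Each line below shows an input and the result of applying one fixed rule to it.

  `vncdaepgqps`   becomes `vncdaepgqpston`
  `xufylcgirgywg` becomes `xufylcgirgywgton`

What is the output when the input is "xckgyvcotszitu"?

xckgyvcotszituton

The rule is to append "ton".
For "xckgyvcotszitu" the result is "xckgyvcotszituton".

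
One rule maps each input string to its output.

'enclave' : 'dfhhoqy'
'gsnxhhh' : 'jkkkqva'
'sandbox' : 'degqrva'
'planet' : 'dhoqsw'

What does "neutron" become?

hqqruwx

Looking at the pairs, the operation is to sort the characters into alphabetical order, then shift every letter 3 places forward in the alphabet (wrapping around).
Applying both steps to "neutron": "ennortu", then "hqqruwx".
(Check on "enclave": → "aceelnv" → "dfhhoqy" ✓)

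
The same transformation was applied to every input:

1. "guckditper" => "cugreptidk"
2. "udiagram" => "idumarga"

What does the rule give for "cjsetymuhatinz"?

Each output is the input with this applied: move the first 3 characters to the end (rotate left by 3), then reverse the string.
"cjsetymuhatinz" → "etymuhatinzcjs" → "sjcznitahumyte".

sjcznitahumyte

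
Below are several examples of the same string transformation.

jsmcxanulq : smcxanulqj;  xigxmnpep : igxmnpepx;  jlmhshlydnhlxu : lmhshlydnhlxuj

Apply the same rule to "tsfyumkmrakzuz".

sfyumkmrakzuzt

Rule — move the first character to the end.
On "tsfyumkmrakzuz" that produces "sfyumkmrakzuzt".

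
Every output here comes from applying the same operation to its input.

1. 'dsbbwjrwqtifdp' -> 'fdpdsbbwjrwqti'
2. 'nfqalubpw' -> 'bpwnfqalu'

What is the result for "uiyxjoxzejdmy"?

What's happening: move the last 3 characters to the front (rotate right by 3).
Doing the same to "uiyxjoxzejdmy": "dmyuiyxjoxzej".

dmyuiyxjoxzej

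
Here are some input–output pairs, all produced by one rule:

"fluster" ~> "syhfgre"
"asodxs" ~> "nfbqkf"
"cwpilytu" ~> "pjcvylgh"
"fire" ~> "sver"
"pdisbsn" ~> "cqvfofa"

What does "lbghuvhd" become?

The rule is to shift every letter 13 places forward in the alphabet (wrapping around) — i.e. ROT13.
Applying that to "lbghuvhd" gives "yotuhiuq".

yotuhiuq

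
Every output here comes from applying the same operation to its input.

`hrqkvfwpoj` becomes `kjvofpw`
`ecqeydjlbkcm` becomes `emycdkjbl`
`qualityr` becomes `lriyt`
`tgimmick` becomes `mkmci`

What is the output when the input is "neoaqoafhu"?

auqhofa

The rule is to delete the first 3 characters, then take characters alternately from the front and the back (1st, last, 2nd, 2nd-last, ...).
Working it through for "neoaqoafhu": intermediate "aqoafhu", final "auqhofa".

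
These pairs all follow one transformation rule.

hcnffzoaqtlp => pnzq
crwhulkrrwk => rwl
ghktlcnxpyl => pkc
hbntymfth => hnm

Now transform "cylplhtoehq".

elh

Looking at the pairs, the operation is to keep one character in every 3, starting at position 3 (positions 3rd, 6th, 9th, ...), then move the last character to the front.
Working it through for "cylplhtoehq": intermediate "lhe", final "elh".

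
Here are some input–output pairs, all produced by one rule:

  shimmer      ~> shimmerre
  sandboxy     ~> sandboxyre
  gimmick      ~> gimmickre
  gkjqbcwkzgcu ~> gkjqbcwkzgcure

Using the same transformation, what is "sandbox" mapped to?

sandboxre

Rule — append "re".
Applying that to "sandbox" gives "sandboxre".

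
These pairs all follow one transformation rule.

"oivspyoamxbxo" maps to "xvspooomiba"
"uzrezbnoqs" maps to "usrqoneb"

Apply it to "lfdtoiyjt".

toljifd

Rule — sort the characters into reverse alphabetical order, then delete the first 2 characters.
Applying both steps to "lfdtoiyjt": "yttoljifd", then "toljifd".
(Check on "oivspyoamxbxo": → "yxxvspooomiba" → "xvspooomiba" ✓)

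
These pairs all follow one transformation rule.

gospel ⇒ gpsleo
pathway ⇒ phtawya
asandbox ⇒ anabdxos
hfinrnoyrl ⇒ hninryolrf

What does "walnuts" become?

wnltusa

Each output is the input with this applied: swap each adjacent pair of characters (1↔2, 3↔4, ...), then move the first character to the end.
Doing the same to "walnuts": "wnltusa".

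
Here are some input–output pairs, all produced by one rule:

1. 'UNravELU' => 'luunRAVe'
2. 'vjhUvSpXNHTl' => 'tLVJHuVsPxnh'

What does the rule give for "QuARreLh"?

Looking at the pairs, the operation is to move the last 2 characters to the front (rotate right by 2), then flip the case of every letter.
Starting from "QuARreLh": after the first operation, "LhQuARre"; after the second, "lHqUarRE".
(Check on "vjhUvSpXNHTl": → "TlvjhUvSpXNH" → "tLVJHuVsPxnh" ✓)

lHqUarRE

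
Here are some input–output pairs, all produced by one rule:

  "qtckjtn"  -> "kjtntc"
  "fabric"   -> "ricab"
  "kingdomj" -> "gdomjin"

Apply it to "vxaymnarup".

The rule is to delete the first character, then move the first 2 characters to the end (rotate left by 2).
Applying both steps to "vxaymnarup": "xaymnarup", then "ymnarupxa".

ymnarupxa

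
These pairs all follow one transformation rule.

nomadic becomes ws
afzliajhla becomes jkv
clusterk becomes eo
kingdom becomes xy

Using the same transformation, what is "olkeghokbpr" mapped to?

Looking at the pairs, the operation is to shift every letter 10 places forward in the alphabet (wrapping around), then keep one character in every 3, starting at position 3 (positions 3rd, 6th, 9th, ...).
Working it through for "olkeghokbpr": intermediate "yvuoqryulzb", final "url".

url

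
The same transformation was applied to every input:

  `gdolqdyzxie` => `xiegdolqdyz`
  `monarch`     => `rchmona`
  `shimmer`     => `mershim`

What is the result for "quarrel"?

relquar

Looking at the pairs, the operation is to move the last 3 characters to the front (rotate right by 3).
For "quarrel" the result is "relquar".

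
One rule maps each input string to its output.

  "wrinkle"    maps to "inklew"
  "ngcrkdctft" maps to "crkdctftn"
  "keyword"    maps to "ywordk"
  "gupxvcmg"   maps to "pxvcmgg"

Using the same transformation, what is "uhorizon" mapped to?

The transformation: move the first character to the end, then delete the first character.
Applying both steps to "uhorizon": "horizonu", then "orizonu".

orizonu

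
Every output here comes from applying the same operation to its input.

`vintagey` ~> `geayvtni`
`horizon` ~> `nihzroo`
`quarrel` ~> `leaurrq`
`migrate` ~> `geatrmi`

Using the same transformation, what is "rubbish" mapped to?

hbbusri

Rule — sort the characters into reverse alphabetical order, then move the last 3 characters to the front (rotate right by 3).
On "rubbish": the first step gives "usrihbb", and the second then gives "hbbusri".
(Check on "migrate": → "trmigea" → "geatrmi" ✓)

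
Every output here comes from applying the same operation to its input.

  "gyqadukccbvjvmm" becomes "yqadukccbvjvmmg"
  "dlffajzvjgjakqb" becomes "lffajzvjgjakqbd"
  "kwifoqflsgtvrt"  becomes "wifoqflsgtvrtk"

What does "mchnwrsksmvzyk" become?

Looking at the pairs, the operation is to move the first character to the end.
Doing the same to "mchnwrsksmvzyk": "chnwrsksmvzykm".

chnwrsksmvzykm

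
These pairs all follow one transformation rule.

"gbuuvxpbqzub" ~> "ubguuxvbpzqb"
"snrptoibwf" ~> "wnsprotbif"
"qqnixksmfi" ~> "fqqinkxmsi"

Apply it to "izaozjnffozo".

zzioajzfnofo

The pattern: swap each adjacent pair of characters (1↔2, 3↔4, ...), then move the last character to the front.
"izaozjnffozo" → "zzioajzfnofo".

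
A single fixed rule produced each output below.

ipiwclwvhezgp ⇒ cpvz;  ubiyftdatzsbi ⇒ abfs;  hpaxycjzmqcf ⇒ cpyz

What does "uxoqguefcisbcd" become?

Each output is the input with this applied: keep one character in every 3, starting at position 2 (positions 2nd, 5th, 8th, ...), then sort the characters into alphabetical order.
"uxoqguefcisbcd" → "xgfsd" → "dfgsx".

dfgsx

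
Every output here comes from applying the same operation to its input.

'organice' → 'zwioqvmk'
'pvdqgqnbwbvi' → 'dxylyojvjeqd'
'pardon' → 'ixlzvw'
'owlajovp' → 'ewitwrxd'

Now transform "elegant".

tmomvib

The pattern: shift every letter 8 places forward in the alphabet (wrapping around), then swap each adjacent pair of characters (1↔2, 3↔4, ...).
Applying both steps to "elegant": "mtmoivb", then "tmomvib".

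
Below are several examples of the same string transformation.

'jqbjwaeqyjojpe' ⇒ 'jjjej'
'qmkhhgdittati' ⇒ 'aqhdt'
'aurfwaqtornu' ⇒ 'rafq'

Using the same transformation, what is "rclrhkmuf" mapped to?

What's happening: move the last 3 characters to the front (rotate right by 3), then keep one character in every 3, starting at position 1 (positions 1st, 4th, 7th, ...).
Applying that to "rclrhkmuf" gives "mrr".

mrr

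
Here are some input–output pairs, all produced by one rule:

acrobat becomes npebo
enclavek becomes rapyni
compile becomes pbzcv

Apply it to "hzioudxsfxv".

umvbhqkfs

In each case the input is transformed by: delete the last 2 characters, then shift every letter 13 places forward in the alphabet (wrapping around) — i.e. ROT13.
For "hzioudxsfxv" the result is "umvbhqkfs".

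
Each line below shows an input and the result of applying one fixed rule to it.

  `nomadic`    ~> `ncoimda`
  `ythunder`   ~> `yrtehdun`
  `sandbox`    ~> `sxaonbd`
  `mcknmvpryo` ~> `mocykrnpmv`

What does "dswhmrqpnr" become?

Looking at the pairs, the operation is to take characters alternately from the front and the back (1st, last, 2nd, 2nd-last, ...).
Doing the same to "dswhmrqpnr": "drsnwphqmr".

drsnwphqmr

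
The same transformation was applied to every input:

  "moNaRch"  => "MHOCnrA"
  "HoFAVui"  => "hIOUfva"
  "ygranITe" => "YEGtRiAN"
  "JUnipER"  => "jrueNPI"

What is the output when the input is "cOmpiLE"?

Each output is the input with this applied: flip the case of every letter, then take characters alternately from the front and the back (1st, last, 2nd, 2nd-last, ...).
Working it through for "cOmpiLE": intermediate "CoMPIle", final "CeolMIP".

CeolMIP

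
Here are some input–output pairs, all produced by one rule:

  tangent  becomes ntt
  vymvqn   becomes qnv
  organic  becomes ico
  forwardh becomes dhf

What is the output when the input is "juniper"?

Each output is the input with this applied: move the first character to the end, then keep only the last 3 characters.
On "juniper": the first step gives "uniperj", and the second then gives "erj".
(Check on "tangent": → "angentt" → "ntt" ✓)

erj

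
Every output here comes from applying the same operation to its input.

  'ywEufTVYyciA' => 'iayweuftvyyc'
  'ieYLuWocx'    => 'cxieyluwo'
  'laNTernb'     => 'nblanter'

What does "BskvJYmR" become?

mrbskvjy

In each case the input is transformed by: move the last 2 characters to the front (rotate right by 2), then convert every letter to lowercase.
For "BskvJYmR", step one produces "mRBskvJY"; step two turns that into "mrbskvjy".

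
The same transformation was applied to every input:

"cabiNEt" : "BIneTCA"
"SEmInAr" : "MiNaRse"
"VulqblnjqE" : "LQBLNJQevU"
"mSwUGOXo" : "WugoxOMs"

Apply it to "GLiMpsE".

ImPSegl

In each case the input is transformed by: move the first 2 characters to the end (rotate left by 2), then flip the case of every letter.
On "GLiMpsE": the first step gives "iMpsEGL", and the second then gives "ImPSegl".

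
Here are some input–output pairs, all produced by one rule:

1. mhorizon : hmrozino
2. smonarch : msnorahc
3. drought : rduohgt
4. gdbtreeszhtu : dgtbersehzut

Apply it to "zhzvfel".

What's happening: swap each adjacent pair of characters (1↔2, 3↔4, ...).
Doing the same to "zhzvfel": "hzvzefl".

hzvzefl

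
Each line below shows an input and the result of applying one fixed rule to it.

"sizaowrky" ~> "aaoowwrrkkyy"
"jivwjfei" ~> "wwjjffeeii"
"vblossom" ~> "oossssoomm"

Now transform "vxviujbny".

Rule — delete the first 3 characters, then double every character.
"vxviujbny" → "iujbny" → "iiuujjbbnnyy".
(Check on "jivwjfei": → "wjfei" → "wwjjffeeii" ✓)

iiuujjbbnnyy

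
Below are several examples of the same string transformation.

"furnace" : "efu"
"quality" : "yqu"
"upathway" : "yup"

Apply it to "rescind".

Each output is the input with this applied: move the first 2 characters to the end (rotate left by 2), then keep only the last 3 characters.
On "rescind" that produces "dre".

dre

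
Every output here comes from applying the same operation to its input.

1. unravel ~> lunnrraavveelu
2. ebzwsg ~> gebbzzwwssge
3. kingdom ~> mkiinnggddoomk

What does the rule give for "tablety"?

The pattern: double every character, then swap the first and last characters.
"tablety" → "ttaabblleettyy" → "ytaabblleettyt".

ytaabblleettyt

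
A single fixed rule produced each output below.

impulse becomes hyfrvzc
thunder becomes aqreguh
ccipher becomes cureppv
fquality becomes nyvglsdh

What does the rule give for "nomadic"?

The rule is to shift every letter 13 places forward in the alphabet (wrapping around) — i.e. ROT13, then move the first 3 characters to the end (rotate left by 3).
Working it through for "nomadic": intermediate "abznqvp", final "nqvpabz".
(Check on "thunder": → "guhaqre" → "aqreguh" ✓)

nqvpabz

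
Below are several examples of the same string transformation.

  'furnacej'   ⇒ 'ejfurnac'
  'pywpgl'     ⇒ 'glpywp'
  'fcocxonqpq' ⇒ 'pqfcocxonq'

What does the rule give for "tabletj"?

tjtable

The pattern: move the last 2 characters to the front (rotate right by 2).
Applying that to "tabletj" gives "tjtable".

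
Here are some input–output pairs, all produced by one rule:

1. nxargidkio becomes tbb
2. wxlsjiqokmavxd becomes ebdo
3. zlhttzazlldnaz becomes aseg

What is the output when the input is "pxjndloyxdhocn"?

The rule is to shift every letter 7 places backward in the alphabet (wrapping around), then keep one character in every 3, starting at position 3 (positions 3rd, 6th, 9th, ...).
Starting from "pxjndloyxdhocn": after the first operation, "iqcgwehrqwahvg"; after the second, "ceqh".

ceqh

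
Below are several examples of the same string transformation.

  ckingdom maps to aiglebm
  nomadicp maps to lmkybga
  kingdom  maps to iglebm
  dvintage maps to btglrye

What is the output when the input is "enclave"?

The pattern: shift every letter 2 places backward in the alphabet (wrapping around), then delete the last character.
Starting from "enclave": after the first operation, "clajytc"; after the second, "clajyt".

clajyt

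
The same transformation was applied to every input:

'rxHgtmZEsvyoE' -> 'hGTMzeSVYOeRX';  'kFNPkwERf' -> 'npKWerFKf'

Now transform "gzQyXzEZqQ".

qYxZezQqGZ

Each output is the input with this applied: move the first 2 characters to the end (rotate left by 2), then flip the case of every letter.
Applying both steps to "gzQyXzEZqQ": "QyXzEZqQgz", then "qYxZezQqGZ".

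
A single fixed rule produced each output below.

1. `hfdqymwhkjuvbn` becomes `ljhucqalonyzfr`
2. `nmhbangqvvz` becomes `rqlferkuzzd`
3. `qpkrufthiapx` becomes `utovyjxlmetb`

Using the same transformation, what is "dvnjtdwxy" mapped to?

hzrnxhabc

The transformation: shift every letter 4 places forward in the alphabet (wrapping around).
Doing the same to "dvnjtdwxy": "hzrnxhabc".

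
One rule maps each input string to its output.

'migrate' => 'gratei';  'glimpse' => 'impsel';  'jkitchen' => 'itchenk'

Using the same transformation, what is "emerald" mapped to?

Rule — delete the first character, then move the first character to the end.
"emerald" → "merald" → "eraldm".

eraldm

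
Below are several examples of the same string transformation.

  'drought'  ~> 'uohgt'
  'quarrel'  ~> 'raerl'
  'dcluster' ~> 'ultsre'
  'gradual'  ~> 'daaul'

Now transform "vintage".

tngae

In each case the input is transformed by: swap each adjacent pair of characters (1↔2, 3↔4, ...), then delete the first 2 characters.
On "vintage": the first step gives "ivtngae", and the second then gives "tngae".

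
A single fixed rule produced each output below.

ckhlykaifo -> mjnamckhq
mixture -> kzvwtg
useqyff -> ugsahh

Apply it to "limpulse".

What's happening: shift every letter 2 places forward in the alphabet (wrapping around), then delete the first character.
Starting from "limpulse": after the first operation, "nkorwnug"; after the second, "korwnug".

korwnug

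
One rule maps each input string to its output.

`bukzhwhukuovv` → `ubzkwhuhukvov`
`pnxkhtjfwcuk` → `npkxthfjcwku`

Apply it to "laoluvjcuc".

The pattern: swap each adjacent pair of characters (1↔2, 3↔4, ...).
Doing the same to "laoluvjcuc": "allovucjcu".

allovucjcu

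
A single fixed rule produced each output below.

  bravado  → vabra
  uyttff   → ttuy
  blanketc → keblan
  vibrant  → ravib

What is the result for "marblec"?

Rule — delete the last 2 characters, then move the last 2 characters to the front (rotate right by 2).
On "marblec": the first step gives "marbl", and the second then gives "blmar".

blmar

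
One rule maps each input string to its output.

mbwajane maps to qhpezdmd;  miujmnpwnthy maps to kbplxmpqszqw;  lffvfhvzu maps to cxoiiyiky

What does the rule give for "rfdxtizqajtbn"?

In each case the input is transformed by: shift every letter 3 places forward in the alphabet (wrapping around), then move the last 2 characters to the front (rotate right by 2).
"rfdxtizqajtbn" → "equigawlctdmw".
(Check on "lffvfhvzu": → "oiiyikycx" → "cxoiiyiky" ✓)

equigawlctdmw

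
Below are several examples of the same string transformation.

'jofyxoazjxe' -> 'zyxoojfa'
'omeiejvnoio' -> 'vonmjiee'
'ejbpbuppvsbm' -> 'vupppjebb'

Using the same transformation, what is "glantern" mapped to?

tnlga

The rule is to delete the last 3 characters, then sort the characters into reverse alphabetical order.
Applying both steps to "glantern": "glant", then "tnlga".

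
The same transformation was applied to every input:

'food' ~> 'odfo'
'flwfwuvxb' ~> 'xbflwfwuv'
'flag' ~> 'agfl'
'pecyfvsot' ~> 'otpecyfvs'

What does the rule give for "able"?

Each output is the input with this applied: move the last 2 characters to the front (rotate right by 2).
On "able" that produces "leab".

leab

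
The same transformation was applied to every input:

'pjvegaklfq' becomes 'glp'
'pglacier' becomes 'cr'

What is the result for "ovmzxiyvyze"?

The pattern: move the first 2 characters to the end (rotate left by 2), then keep one character in every 3, starting at position 3 (positions 3rd, 6th, 9th, ...).
Working it through for "ovmzxiyvyze": intermediate "mzxiyvyzeov", final "xve".
(Check on "pglacier": → "lacierpg" → "cr" ✓)

xve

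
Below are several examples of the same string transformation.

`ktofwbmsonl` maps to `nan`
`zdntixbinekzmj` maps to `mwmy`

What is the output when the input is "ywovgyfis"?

What's happening: shift every letter 1 place backward in the alphabet (wrapping around), then keep one character in every 3, starting at position 3 (positions 3rd, 6th, 9th, ...).
So "ywovgyfis" becomes "nxr".

nxr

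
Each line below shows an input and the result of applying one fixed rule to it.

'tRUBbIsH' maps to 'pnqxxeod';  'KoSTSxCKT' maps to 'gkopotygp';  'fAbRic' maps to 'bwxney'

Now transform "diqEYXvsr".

zemautron

In each case the input is transformed by: shift every letter 4 places backward in the alphabet (wrapping around), then convert every letter to lowercase.
For "diqEYXvsr" the result is "zemautron".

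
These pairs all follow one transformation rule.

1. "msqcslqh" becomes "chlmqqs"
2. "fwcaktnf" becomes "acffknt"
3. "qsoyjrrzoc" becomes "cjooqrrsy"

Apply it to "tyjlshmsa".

ahjlmsst

The pattern: sort the characters into alphabetical order, then delete the last character.
"tyjlshmsa" → "ahjlmssty" → "ahjlmsst".
(Check on "qsoyjrrzoc": → "cjooqrrsyz" → "cjooqrrsy" ✓)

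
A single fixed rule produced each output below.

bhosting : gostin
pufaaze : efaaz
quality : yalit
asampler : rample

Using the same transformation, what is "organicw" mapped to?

In each case the input is transformed by: delete the first 2 characters, then move the last character to the front.
For "organicw", step one produces "ganicw"; step two turns that into "wganic".

wganic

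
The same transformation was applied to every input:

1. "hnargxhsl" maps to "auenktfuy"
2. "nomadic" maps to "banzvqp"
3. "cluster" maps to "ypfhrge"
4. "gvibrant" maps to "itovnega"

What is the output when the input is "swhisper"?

jfvucfer

What's happening: swap each adjacent pair of characters (1↔2, 3↔4, ...), then shift every letter 13 places forward in the alphabet (wrapping around) — i.e. ROT13.
Applying both steps to "swhisper": "wsihpsre", then "jfvucfer".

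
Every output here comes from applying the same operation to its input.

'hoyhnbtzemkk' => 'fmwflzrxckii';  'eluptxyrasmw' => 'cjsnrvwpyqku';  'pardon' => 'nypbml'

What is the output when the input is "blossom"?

The pattern: shift every letter 2 places backward in the alphabet (wrapping around).
So "blossom" becomes "zjmqqmk".

zjmqqmk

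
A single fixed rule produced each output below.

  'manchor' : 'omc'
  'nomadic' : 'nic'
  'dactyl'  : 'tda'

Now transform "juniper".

In each case the input is transformed by: sort the characters into reverse alphabetical order, then keep every other character starting from the second (positions 2nd, 4th, 6th, ...).
Applying both steps to "juniper": "urpnjie", then "rni".

rni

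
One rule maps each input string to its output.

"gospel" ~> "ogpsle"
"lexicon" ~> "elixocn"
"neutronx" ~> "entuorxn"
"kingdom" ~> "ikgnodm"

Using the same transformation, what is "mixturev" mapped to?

imtxruve

Rule — swap each adjacent pair of characters (1↔2, 3↔4, ...).
For "mixturev" the result is "imtxruve".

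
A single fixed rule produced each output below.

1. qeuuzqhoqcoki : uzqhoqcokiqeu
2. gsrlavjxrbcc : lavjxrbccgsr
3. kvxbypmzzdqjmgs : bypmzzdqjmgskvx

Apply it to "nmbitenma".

The rule is to move the first 3 characters to the end (rotate left by 3).
"nmbitenma" → "itenmanmb".

itenmanmb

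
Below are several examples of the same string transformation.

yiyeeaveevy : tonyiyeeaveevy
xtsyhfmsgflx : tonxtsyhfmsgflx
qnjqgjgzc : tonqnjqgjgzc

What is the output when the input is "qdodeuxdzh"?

tonqdodeuxdzh

The pattern: prepend "ton".
"qdodeuxdzh" → "tonqdodeuxdzh".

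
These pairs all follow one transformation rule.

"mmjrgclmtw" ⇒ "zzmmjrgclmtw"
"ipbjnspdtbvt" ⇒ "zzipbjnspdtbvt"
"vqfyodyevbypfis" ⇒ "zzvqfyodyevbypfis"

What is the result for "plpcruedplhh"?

The transformation: prepend "zz".
So "plpcruedplhh" becomes "zzplpcruedplhh".

zzplpcruedplhh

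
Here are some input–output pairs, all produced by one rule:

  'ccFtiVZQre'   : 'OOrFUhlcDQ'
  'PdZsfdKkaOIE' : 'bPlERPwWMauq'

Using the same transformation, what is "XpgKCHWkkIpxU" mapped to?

The transformation: flip the case of every letter, then shift every letter 12 places forward in the alphabet (wrapping around).
On "XpgKCHWkkIpxU": the first step gives "xPGkchwKKiPXu", and the second then gives "jBSwotiWWuBJg".

jBSwotiWWuBJg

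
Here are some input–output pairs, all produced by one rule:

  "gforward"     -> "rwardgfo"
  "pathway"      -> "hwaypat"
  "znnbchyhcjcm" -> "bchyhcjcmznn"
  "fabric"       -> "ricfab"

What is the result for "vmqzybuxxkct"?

Looking at the pairs, the operation is to move the first 3 characters to the end (rotate left by 3).
On "vmqzybuxxkct" that produces "zybuxxkctvmq".

zybuxxkctvmq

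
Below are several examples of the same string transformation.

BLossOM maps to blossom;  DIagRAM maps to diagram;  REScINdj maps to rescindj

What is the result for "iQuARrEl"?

iquarrel

In each case the input is transformed by: convert every letter to lowercase.
For "iQuARrEl" the result is "iquarrel".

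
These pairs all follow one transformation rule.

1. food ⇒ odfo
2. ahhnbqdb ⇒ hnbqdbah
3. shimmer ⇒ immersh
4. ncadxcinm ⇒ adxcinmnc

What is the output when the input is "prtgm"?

The transformation: move the first 2 characters to the end (rotate left by 2).
So "prtgm" becomes "tgmpr".

tgmpr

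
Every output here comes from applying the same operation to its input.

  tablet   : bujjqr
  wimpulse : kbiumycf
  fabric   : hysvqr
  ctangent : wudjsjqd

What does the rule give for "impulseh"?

The rule is to swap the front and back halves of the string, then shift every letter 10 places backward in the alphabet (wrapping around).
Working it through for "impulseh": intermediate "lsehimpu", final "biuxycfk".

biuxycfk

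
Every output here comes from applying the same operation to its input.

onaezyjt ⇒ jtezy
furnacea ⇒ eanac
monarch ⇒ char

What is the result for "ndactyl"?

ylct

The pattern: delete the first 3 characters, then move the last 2 characters to the front (rotate right by 2).
Working it through for "ndactyl": intermediate "ctyl", final "ylct".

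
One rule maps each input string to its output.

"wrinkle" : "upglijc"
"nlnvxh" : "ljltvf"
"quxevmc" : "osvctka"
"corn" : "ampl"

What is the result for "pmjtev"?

nkhrct

In each case the input is transformed by: shift every letter 2 places backward in the alphabet (wrapping around).
For "pmjtev" the result is "nkhrct".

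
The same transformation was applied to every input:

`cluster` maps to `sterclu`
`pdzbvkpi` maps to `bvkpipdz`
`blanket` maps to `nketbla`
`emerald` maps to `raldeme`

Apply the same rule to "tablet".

lettab

In each case the input is transformed by: move the first 3 characters to the end (rotate left by 3).
On "tablet" that produces "lettab".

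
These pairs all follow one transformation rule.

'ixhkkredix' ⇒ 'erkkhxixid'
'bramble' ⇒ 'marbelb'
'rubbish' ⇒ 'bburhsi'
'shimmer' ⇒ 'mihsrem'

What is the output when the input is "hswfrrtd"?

Rule — move the last 3 characters to the front (rotate right by 3), then reverse the string.
Working it through for "hswfrrtd": intermediate "rtdhswfr", final "rfwshdtr".

rfwshdtr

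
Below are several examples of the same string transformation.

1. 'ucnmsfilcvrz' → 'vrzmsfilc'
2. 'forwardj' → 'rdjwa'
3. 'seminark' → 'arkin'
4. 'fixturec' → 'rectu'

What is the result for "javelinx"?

inxel

The transformation: delete the first 3 characters, then move the last 3 characters to the front (rotate right by 3).
"javelinx" → "elinx" → "inxel".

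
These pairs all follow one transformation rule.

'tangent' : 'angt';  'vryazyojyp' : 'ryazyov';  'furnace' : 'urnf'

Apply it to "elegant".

The rule is to delete the last 3 characters, then move the first character to the end.
"elegant" → "eleg" → "lege".

lege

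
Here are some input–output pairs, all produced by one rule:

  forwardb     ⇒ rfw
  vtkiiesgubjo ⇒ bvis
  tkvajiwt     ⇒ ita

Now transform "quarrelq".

eqr

Rule — move the last 3 characters to the front (rotate right by 3), then keep one character in every 3, starting at position 1 (positions 1st, 4th, 7th, ...).
Applying both steps to "quarrelq": "elqquarr", then "eqr".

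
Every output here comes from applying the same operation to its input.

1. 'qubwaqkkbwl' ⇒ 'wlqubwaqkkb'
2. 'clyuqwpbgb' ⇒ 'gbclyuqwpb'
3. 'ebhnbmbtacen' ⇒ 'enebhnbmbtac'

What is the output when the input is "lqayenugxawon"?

Rule — move the last 2 characters to the front (rotate right by 2).
So "lqayenugxawon" becomes "onlqayenugxaw".

onlqayenugxaw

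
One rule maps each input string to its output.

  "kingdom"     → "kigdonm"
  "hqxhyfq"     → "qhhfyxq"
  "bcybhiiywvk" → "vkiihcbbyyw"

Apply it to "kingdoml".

lkigdonm

Looking at the pairs, the operation is to sort the characters into reverse alphabetical order, then move the first 3 characters to the end (rotate left by 3).
"kingdoml" → "lkigdonm".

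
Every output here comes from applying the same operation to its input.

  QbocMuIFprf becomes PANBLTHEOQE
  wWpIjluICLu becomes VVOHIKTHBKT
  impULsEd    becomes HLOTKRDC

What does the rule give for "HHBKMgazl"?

GGAJLFZYK

What's happening: shift every letter 1 place backward in the alphabet (wrapping around), then convert every letter to uppercase.
On "HHBKMgazl": the first step gives "GGAJLfzyk", and the second then gives "GGAJLFZYK".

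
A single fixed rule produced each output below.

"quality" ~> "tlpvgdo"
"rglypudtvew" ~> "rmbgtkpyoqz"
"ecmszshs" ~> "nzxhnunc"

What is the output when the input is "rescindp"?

The pattern: shift every letter 5 places backward in the alphabet (wrapping around), then move the last character to the front.
Working it through for "rescindp": intermediate "mznxdiyk", final "kmznxdiy".

kmznxdiy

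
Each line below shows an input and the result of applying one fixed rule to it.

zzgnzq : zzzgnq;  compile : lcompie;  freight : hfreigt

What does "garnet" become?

The rule is to move the last character to the front, then swap the first and last characters.
Starting from "garnet": after the first operation, "tgarne"; after the second, "egarnt".

egarnt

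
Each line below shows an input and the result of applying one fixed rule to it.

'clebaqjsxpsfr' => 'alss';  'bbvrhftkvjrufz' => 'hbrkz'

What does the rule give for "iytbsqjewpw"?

The pattern: keep one character in every 3, starting at position 2 (positions 2nd, 5th, 8th, ...), then swap each adjacent pair of characters (1↔2, 3↔4, ...).
"iytbsqjewpw" → "ysew" → "sywe".

sywe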